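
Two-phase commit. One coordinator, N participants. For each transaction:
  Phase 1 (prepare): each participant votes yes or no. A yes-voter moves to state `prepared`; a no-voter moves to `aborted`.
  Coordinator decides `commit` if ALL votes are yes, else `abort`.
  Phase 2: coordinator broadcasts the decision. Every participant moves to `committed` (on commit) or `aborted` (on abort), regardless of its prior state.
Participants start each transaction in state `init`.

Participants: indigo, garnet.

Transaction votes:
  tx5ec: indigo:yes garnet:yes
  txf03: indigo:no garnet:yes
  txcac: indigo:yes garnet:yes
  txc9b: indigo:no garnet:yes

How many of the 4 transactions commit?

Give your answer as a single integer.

tx5ec: all yes -> commit (commits=1)
txf03: no from indigo -> abort (commits=1)
txcac: all yes -> commit (commits=2)
txc9b: no from indigo -> abort (commits=2)

Answer: 2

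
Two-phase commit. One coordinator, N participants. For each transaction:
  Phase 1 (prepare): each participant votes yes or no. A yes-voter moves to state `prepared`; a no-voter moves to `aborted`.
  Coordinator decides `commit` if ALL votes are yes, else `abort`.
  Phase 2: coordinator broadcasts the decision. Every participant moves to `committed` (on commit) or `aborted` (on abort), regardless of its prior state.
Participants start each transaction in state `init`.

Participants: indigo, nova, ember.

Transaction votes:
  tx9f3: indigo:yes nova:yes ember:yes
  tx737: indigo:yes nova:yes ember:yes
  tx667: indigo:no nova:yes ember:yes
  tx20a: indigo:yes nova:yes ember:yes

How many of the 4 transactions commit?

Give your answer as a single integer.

Answer: 3

Derivation:
tx9f3: all yes -> commit (commits=1)
tx737: all yes -> commit (commits=2)
tx667: no from indigo -> abort (commits=2)
tx20a: all yes -> commit (commits=3)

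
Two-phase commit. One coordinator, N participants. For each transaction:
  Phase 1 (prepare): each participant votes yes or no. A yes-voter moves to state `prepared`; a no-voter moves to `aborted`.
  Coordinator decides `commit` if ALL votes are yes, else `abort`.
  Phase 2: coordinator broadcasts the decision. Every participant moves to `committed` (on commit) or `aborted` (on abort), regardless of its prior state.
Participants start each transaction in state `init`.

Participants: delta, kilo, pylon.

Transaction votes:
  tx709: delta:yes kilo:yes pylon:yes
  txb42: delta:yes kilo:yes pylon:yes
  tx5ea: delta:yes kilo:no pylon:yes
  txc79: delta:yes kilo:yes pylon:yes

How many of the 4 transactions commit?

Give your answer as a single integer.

tx709: all yes -> commit (commits=1)
txb42: all yes -> commit (commits=2)
tx5ea: no from kilo -> abort (commits=2)
txc79: all yes -> commit (commits=3)

Answer: 3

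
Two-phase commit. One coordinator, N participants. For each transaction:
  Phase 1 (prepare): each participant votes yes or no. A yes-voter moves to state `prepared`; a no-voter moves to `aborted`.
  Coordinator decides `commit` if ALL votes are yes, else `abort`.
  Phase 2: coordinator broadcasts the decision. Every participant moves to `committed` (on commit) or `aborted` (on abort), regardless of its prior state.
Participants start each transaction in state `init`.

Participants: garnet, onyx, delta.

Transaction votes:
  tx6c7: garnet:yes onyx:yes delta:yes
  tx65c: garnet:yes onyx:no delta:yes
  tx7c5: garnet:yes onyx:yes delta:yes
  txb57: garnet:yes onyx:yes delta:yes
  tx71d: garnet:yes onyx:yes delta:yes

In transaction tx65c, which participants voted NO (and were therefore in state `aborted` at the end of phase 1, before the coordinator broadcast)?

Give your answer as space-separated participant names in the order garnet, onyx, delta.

Txn tx65c phase 1: garnet yes -> prepared; onyx no -> aborted; delta yes -> prepared

Answer: onyx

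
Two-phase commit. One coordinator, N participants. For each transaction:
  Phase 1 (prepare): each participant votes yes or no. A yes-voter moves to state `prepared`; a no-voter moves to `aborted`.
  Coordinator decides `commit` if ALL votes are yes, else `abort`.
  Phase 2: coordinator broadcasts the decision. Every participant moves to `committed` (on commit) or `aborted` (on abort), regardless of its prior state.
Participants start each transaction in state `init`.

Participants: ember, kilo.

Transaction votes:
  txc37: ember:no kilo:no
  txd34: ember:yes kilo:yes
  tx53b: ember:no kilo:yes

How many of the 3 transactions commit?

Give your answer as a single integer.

txc37: no from ember, kilo -> abort (commits=0)
txd34: all yes -> commit (commits=1)
tx53b: no from ember -> abort (commits=1)

Answer: 1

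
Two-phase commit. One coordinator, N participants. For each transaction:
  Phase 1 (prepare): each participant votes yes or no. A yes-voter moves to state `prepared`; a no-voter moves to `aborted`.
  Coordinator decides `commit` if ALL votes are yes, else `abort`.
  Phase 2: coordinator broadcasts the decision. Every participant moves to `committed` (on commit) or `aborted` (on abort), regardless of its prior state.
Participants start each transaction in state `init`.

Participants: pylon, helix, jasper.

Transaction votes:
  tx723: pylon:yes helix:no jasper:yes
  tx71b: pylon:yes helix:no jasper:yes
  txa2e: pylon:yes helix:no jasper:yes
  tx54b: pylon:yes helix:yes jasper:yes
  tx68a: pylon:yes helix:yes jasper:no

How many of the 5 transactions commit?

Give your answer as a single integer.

Answer: 1

Derivation:
tx723: no from helix -> abort (commits=0)
tx71b: no from helix -> abort (commits=0)
txa2e: no from helix -> abort (commits=0)
tx54b: all yes -> commit (commits=1)
tx68a: no from jasper -> abort (commits=1)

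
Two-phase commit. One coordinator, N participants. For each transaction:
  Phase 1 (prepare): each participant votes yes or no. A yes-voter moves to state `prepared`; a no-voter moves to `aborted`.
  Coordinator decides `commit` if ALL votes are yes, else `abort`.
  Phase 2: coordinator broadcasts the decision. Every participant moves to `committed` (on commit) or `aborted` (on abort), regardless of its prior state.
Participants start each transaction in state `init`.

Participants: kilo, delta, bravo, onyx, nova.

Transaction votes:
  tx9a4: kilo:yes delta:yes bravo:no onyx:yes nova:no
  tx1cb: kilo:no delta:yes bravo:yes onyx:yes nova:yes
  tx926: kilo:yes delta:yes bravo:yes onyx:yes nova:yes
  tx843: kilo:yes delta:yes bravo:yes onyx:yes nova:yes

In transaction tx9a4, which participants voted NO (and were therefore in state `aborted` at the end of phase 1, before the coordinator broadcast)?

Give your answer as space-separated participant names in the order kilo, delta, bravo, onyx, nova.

Answer: bravo nova

Derivation:
Txn tx9a4 phase 1: kilo yes -> prepared; delta yes -> prepared; bravo no -> aborted; onyx yes -> prepared; nova no -> aborted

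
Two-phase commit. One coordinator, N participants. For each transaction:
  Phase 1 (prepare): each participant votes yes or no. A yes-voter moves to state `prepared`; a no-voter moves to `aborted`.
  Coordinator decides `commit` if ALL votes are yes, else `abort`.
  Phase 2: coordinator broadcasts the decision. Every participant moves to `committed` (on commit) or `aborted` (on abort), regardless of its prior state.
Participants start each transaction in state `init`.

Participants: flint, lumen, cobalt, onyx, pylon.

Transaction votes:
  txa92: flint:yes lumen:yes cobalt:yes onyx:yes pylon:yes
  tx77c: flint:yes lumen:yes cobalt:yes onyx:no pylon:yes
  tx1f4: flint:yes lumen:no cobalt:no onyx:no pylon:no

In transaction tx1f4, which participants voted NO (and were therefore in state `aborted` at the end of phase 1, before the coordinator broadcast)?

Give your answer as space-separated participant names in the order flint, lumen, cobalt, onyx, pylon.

Answer: lumen cobalt onyx pylon

Derivation:
Txn tx1f4 phase 1: flint yes -> prepared; lumen no -> aborted; cobalt no -> aborted; onyx no -> aborted; pylon no -> aborted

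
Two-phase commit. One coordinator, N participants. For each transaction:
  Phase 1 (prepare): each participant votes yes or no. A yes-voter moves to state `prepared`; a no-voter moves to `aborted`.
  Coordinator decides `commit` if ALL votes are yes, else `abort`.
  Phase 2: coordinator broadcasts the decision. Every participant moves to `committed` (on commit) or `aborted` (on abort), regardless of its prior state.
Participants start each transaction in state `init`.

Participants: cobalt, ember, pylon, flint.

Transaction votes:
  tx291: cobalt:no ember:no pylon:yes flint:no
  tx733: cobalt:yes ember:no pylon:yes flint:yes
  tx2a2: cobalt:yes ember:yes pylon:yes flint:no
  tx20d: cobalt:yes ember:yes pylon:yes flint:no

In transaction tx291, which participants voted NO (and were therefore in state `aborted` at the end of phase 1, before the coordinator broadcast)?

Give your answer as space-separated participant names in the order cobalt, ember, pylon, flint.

Txn tx291 phase 1: cobalt no -> aborted; ember no -> aborted; pylon yes -> prepared; flint no -> aborted

Answer: cobalt ember flint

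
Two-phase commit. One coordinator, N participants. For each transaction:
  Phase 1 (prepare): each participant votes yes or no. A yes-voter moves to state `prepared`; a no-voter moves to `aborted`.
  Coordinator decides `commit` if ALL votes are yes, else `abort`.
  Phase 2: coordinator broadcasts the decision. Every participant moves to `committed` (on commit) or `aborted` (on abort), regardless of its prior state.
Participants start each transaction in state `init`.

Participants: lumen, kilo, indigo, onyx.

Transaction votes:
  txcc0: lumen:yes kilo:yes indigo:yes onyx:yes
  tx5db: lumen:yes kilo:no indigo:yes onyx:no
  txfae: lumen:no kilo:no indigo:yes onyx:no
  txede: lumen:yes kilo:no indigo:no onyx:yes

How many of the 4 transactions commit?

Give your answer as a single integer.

txcc0: all yes -> commit (commits=1)
tx5db: no from kilo, onyx -> abort (commits=1)
txfae: no from lumen, kilo, onyx -> abort (commits=1)
txede: no from kilo, indigo -> abort (commits=1)

Answer: 1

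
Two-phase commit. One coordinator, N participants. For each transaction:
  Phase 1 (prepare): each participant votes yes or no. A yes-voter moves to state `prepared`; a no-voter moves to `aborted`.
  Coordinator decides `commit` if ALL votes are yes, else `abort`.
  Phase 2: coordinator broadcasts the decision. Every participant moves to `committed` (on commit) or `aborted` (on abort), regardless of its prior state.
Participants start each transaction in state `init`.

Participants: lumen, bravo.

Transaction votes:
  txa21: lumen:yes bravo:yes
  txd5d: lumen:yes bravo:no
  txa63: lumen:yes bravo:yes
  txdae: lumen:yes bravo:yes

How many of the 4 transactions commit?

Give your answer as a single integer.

txa21: all yes -> commit (commits=1)
txd5d: no from bravo -> abort (commits=1)
txa63: all yes -> commit (commits=2)
txdae: all yes -> commit (commits=3)

Answer: 3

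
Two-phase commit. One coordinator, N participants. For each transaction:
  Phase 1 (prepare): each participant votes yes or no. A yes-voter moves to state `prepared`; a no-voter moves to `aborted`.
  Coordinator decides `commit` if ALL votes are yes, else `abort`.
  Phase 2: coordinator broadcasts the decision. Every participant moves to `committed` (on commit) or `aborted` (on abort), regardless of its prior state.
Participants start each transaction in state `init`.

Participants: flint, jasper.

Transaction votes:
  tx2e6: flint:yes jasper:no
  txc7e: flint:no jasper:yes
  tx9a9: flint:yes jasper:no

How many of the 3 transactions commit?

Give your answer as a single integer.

tx2e6: no from jasper -> abort (commits=0)
txc7e: no from flint -> abort (commits=0)
tx9a9: no from jasper -> abort (commits=0)

Answer: 0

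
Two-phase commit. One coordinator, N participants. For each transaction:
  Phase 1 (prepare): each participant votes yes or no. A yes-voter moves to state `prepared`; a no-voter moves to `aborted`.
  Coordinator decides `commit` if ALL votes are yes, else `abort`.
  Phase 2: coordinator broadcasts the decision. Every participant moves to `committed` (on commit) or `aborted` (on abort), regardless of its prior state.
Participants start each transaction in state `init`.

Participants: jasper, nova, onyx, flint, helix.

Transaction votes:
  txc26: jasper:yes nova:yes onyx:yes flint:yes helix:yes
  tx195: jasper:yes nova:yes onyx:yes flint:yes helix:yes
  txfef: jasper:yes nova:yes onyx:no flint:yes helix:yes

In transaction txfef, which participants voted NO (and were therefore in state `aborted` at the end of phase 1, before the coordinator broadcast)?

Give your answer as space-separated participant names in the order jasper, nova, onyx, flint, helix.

Answer: onyx

Derivation:
Txn txfef phase 1: jasper yes -> prepared; nova yes -> prepared; onyx no -> aborted; flint yes -> prepared; helix yes -> prepared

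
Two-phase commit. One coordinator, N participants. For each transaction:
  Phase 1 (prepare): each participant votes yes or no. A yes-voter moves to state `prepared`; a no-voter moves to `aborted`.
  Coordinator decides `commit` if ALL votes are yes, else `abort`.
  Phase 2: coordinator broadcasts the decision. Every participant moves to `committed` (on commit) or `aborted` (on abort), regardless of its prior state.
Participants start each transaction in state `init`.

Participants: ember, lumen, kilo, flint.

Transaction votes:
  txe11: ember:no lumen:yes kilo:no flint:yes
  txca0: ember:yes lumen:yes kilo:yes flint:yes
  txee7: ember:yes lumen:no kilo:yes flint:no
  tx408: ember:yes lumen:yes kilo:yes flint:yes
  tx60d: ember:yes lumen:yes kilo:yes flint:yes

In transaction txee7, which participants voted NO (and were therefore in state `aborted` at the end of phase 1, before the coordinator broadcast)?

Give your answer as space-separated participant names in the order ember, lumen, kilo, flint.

Txn txee7 phase 1: ember yes -> prepared; lumen no -> aborted; kilo yes -> prepared; flint no -> aborted

Answer: lumen flint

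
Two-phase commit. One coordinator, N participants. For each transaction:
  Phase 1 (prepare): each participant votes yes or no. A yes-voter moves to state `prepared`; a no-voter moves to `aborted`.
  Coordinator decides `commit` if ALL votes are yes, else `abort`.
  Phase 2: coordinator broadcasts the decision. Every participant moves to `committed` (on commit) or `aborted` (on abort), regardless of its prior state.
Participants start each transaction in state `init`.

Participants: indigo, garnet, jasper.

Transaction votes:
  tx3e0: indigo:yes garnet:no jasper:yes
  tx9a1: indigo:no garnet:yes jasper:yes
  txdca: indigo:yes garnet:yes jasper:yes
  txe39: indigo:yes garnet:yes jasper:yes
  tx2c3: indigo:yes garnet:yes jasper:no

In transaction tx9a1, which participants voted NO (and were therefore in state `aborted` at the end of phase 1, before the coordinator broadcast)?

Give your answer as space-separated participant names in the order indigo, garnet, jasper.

Txn tx9a1 phase 1: indigo no -> aborted; garnet yes -> prepared; jasper yes -> prepared

Answer: indigo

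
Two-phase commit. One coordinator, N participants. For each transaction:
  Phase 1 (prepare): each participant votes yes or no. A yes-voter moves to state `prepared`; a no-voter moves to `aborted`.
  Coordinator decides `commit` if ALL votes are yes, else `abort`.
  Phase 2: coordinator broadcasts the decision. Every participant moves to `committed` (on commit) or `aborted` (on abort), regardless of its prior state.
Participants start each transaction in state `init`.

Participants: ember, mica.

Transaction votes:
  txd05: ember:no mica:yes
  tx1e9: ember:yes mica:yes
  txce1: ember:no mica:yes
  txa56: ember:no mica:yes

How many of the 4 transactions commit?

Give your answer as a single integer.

Answer: 1

Derivation:
txd05: no from ember -> abort (commits=0)
tx1e9: all yes -> commit (commits=1)
txce1: no from ember -> abort (commits=1)
txa56: no from ember -> abort (commits=1)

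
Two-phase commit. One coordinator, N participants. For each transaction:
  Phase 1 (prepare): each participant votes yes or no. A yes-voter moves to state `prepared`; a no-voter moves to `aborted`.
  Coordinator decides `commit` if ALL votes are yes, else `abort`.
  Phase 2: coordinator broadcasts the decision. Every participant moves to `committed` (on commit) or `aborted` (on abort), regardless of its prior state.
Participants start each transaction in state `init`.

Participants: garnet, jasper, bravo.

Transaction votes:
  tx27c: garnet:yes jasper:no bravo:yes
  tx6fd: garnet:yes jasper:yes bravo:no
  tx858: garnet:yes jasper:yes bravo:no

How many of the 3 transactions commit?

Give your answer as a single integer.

Answer: 0

Derivation:
tx27c: no from jasper -> abort (commits=0)
tx6fd: no from bravo -> abort (commits=0)
tx858: no from bravo -> abort (commits=0)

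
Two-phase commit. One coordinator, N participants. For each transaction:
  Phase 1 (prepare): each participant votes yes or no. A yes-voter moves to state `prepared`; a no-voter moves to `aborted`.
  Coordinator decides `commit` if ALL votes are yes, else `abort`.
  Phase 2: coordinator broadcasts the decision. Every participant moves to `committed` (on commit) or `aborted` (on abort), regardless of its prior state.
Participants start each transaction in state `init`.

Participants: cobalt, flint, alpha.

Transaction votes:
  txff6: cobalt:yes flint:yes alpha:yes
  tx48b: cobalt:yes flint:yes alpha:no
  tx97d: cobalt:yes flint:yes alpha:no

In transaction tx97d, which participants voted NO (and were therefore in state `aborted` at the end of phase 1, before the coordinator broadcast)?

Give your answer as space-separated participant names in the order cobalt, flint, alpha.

Txn tx97d phase 1: cobalt yes -> prepared; flint yes -> prepared; alpha no -> aborted

Answer: alpha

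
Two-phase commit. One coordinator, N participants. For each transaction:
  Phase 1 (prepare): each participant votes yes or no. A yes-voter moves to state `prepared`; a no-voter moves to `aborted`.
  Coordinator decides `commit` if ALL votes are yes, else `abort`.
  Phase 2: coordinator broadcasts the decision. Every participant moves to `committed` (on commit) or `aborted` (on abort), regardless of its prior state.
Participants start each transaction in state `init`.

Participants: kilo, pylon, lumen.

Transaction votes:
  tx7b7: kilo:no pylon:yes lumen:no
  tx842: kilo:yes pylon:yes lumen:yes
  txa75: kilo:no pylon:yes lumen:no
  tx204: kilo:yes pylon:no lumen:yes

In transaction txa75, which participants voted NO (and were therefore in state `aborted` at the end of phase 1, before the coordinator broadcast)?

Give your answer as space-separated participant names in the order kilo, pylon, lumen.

Txn txa75 phase 1: kilo no -> aborted; pylon yes -> prepared; lumen no -> aborted

Answer: kilo lumen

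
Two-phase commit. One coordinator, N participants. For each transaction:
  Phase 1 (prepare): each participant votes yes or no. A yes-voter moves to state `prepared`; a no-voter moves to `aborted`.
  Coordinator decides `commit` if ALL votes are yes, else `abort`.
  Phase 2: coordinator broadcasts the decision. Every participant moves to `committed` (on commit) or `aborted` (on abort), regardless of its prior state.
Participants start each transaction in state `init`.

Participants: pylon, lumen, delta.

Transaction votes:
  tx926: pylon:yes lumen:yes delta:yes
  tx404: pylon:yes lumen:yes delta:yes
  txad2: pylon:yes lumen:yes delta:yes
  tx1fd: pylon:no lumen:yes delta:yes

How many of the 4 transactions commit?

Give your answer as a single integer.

Answer: 3

Derivation:
tx926: all yes -> commit (commits=1)
tx404: all yes -> commit (commits=2)
txad2: all yes -> commit (commits=3)
tx1fd: no from pylon -> abort (commits=3)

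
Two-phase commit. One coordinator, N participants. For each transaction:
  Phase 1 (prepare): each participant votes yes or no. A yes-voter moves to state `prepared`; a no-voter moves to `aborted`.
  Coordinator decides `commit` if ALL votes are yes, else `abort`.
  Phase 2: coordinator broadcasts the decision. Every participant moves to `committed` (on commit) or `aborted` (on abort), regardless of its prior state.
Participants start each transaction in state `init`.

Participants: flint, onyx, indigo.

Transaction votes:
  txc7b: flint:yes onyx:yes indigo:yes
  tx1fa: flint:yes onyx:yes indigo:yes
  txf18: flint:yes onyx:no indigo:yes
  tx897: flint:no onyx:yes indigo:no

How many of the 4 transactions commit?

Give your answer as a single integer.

Answer: 2

Derivation:
txc7b: all yes -> commit (commits=1)
tx1fa: all yes -> commit (commits=2)
txf18: no from onyx -> abort (commits=2)
tx897: no from flint, indigo -> abort (commits=2)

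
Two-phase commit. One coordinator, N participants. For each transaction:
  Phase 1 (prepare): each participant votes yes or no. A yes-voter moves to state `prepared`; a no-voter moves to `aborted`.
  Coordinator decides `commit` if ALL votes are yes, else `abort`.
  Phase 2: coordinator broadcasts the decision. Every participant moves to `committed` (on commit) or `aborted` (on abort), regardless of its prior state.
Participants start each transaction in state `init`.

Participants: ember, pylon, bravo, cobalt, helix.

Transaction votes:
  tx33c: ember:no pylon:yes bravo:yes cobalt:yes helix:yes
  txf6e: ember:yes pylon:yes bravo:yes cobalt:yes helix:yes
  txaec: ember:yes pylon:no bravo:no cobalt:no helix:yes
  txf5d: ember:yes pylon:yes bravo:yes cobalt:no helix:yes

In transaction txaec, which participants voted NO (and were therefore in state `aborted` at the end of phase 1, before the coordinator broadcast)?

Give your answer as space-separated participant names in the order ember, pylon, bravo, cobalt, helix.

Answer: pylon bravo cobalt

Derivation:
Txn txaec phase 1: ember yes -> prepared; pylon no -> aborted; bravo no -> aborted; cobalt no -> aborted; helix yes -> prepared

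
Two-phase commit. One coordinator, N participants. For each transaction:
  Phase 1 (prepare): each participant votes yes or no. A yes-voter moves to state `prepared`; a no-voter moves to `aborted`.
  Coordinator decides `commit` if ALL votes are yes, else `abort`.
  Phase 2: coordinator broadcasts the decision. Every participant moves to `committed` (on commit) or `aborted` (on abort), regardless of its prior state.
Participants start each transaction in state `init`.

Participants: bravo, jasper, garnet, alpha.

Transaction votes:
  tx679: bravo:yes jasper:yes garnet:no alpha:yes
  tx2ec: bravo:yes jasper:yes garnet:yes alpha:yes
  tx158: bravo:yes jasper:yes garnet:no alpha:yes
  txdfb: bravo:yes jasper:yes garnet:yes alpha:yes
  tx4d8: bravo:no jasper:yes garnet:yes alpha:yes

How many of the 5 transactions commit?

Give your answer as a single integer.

Answer: 2

Derivation:
tx679: no from garnet -> abort (commits=0)
tx2ec: all yes -> commit (commits=1)
tx158: no from garnet -> abort (commits=1)
txdfb: all yes -> commit (commits=2)
tx4d8: no from bravo -> abort (commits=2)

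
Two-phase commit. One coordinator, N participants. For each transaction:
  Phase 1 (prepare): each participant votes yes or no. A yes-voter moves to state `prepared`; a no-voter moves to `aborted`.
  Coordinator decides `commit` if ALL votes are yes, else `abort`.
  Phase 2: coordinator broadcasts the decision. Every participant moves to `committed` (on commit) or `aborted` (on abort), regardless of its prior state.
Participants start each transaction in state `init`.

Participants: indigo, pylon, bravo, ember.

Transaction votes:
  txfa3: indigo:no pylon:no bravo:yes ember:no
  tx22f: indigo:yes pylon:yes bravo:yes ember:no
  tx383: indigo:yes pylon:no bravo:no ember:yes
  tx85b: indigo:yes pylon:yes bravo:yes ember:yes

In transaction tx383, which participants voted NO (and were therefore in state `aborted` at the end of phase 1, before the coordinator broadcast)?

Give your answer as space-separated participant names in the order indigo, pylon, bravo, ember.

Answer: pylon bravo

Derivation:
Txn tx383 phase 1: indigo yes -> prepared; pylon no -> aborted; bravo no -> aborted; ember yes -> prepared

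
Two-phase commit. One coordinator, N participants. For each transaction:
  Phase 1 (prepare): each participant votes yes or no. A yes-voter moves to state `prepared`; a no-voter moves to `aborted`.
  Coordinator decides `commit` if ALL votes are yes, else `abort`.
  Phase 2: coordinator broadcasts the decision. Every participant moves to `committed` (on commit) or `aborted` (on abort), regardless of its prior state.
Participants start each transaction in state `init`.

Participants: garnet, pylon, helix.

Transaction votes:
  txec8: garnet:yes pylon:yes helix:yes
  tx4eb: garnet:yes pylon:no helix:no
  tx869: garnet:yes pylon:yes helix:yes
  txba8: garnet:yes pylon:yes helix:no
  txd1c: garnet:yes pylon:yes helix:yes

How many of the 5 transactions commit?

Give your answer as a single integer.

Answer: 3

Derivation:
txec8: all yes -> commit (commits=1)
tx4eb: no from pylon, helix -> abort (commits=1)
tx869: all yes -> commit (commits=2)
txba8: no from helix -> abort (commits=2)
txd1c: all yes -> commit (commits=3)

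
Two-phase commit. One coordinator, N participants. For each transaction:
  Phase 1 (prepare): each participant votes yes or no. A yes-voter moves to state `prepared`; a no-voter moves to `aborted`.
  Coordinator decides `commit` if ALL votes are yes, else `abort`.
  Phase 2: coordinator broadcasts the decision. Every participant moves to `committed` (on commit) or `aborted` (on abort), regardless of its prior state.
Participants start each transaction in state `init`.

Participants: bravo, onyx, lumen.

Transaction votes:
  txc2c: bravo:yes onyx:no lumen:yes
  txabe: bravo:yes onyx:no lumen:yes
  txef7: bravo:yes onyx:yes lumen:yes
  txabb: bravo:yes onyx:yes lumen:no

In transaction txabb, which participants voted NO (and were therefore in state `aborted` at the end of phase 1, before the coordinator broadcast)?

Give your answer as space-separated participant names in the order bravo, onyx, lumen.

Txn txabb phase 1: bravo yes -> prepared; onyx yes -> prepared; lumen no -> aborted

Answer: lumen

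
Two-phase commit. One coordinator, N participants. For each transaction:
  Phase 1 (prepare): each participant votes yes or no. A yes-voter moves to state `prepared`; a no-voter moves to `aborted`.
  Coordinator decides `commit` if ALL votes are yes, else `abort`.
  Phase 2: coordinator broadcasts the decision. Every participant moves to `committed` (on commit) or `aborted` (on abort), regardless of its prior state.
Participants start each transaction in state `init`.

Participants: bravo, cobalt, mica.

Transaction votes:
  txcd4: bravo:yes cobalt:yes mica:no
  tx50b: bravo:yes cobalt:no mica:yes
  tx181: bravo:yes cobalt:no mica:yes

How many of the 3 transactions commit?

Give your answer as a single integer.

txcd4: no from mica -> abort (commits=0)
tx50b: no from cobalt -> abort (commits=0)
tx181: no from cobalt -> abort (commits=0)

Answer: 0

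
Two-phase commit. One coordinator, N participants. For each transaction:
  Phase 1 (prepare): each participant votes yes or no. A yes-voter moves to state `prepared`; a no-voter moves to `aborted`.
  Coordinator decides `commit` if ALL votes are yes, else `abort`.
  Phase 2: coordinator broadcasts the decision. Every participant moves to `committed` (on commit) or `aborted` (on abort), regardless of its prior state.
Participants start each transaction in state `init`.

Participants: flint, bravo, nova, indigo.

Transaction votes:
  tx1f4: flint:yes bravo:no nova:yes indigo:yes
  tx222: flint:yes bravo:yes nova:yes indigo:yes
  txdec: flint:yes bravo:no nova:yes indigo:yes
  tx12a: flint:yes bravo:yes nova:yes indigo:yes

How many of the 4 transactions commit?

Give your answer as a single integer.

Answer: 2

Derivation:
tx1f4: no from bravo -> abort (commits=0)
tx222: all yes -> commit (commits=1)
txdec: no from bravo -> abort (commits=1)
tx12a: all yes -> commit (commits=2)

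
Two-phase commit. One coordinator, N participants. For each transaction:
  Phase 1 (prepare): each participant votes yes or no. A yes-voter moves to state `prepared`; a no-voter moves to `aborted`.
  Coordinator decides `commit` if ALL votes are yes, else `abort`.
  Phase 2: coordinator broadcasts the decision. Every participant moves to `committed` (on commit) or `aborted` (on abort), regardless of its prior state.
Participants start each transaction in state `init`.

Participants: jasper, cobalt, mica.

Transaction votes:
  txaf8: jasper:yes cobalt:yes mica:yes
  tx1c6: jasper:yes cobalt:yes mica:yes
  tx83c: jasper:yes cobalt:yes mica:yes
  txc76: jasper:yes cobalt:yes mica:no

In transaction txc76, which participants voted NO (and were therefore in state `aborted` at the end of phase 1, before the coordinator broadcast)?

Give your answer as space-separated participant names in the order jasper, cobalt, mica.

Txn txc76 phase 1: jasper yes -> prepared; cobalt yes -> prepared; mica no -> aborted

Answer: mica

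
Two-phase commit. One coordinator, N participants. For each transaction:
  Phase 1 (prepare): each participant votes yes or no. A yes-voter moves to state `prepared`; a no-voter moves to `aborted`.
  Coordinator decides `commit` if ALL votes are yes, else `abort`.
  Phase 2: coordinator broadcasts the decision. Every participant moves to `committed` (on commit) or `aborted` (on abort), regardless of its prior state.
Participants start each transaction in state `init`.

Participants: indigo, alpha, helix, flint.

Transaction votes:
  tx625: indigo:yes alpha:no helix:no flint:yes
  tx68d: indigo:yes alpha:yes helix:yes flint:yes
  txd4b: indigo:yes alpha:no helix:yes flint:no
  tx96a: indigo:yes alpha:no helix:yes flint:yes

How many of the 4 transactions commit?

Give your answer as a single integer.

tx625: no from alpha, helix -> abort (commits=0)
tx68d: all yes -> commit (commits=1)
txd4b: no from alpha, flint -> abort (commits=1)
tx96a: no from alpha -> abort (commits=1)

Answer: 1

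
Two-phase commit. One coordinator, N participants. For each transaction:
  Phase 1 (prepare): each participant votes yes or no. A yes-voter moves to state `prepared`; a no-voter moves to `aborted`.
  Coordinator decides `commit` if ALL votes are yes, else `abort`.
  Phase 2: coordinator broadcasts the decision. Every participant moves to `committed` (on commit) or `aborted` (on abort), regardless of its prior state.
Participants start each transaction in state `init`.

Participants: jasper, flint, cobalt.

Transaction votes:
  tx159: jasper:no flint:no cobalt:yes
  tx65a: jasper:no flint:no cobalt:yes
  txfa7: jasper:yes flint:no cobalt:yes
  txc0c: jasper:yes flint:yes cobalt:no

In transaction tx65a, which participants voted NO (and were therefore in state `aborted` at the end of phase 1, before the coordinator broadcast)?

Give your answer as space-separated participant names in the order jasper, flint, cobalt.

Answer: jasper flint

Derivation:
Txn tx65a phase 1: jasper no -> aborted; flint no -> aborted; cobalt yes -> prepared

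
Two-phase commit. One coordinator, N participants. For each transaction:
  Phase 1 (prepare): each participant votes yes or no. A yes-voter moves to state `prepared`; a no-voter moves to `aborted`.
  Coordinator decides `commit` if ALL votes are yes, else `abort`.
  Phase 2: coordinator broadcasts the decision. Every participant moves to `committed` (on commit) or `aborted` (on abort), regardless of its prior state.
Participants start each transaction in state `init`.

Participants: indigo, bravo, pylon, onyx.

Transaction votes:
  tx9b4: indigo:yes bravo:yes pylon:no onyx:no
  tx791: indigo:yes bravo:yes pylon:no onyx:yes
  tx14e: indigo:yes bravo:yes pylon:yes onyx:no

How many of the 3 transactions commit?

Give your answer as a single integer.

tx9b4: no from pylon, onyx -> abort (commits=0)
tx791: no from pylon -> abort (commits=0)
tx14e: no from onyx -> abort (commits=0)

Answer: 0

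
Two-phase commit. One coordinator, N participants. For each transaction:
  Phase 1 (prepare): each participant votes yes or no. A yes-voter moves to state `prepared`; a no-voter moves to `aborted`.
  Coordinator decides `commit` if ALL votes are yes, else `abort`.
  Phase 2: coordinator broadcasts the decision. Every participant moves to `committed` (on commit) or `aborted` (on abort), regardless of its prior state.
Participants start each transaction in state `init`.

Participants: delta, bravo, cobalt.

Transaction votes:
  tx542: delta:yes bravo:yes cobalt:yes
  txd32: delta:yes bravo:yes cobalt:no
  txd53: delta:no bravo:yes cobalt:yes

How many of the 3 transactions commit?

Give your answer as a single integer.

Answer: 1

Derivation:
tx542: all yes -> commit (commits=1)
txd32: no from cobalt -> abort (commits=1)
txd53: no from delta -> abort (commits=1)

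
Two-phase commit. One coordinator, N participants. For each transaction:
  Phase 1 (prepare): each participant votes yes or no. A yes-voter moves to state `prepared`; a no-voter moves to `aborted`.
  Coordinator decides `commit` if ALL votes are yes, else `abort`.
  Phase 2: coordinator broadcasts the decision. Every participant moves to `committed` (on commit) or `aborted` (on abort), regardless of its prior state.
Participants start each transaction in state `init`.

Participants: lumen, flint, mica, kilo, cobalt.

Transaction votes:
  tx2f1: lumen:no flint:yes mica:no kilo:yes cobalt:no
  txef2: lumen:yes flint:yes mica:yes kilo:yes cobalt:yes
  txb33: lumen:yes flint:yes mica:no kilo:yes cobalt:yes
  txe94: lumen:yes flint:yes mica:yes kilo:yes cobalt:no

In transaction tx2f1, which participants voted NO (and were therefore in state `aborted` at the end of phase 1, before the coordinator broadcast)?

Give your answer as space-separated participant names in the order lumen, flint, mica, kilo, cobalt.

Txn tx2f1 phase 1: lumen no -> aborted; flint yes -> prepared; mica no -> aborted; kilo yes -> prepared; cobalt no -> aborted

Answer: lumen mica cobalt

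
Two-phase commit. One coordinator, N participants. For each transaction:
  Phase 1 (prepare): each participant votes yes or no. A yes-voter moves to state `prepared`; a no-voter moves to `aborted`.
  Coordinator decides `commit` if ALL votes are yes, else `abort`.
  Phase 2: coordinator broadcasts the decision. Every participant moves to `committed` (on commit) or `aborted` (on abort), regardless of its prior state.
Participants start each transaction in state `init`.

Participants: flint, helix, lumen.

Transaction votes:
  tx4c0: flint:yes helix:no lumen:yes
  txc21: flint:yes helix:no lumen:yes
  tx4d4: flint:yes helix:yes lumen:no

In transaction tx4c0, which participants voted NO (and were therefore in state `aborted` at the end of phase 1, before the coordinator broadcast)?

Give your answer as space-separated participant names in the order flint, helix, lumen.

Txn tx4c0 phase 1: flint yes -> prepared; helix no -> aborted; lumen yes -> prepared

Answer: helix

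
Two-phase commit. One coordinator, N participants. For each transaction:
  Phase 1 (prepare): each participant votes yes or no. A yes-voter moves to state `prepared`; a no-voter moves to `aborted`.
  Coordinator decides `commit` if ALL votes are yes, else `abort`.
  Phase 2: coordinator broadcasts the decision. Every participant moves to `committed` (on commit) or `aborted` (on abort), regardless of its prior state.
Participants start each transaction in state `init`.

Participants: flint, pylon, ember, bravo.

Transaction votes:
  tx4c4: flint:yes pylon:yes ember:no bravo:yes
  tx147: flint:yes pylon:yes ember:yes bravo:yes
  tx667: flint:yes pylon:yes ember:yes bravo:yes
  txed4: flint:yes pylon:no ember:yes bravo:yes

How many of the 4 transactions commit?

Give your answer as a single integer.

tx4c4: no from ember -> abort (commits=0)
tx147: all yes -> commit (commits=1)
tx667: all yes -> commit (commits=2)
txed4: no from pylon -> abort (commits=2)

Answer: 2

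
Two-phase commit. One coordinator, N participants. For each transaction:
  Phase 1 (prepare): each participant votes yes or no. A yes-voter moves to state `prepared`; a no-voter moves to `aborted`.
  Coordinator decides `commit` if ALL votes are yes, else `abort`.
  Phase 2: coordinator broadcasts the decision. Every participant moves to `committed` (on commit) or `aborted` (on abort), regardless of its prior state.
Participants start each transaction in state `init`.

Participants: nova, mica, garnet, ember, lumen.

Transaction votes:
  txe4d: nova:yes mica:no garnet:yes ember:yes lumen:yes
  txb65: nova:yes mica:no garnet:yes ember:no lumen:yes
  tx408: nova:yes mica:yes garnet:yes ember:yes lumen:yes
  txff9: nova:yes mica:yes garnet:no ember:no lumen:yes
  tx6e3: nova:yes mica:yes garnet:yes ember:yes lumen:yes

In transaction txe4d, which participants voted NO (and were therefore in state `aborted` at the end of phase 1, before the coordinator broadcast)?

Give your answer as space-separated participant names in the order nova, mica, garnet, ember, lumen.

Txn txe4d phase 1: nova yes -> prepared; mica no -> aborted; garnet yes -> prepared; ember yes -> prepared; lumen yes -> prepared

Answer: mica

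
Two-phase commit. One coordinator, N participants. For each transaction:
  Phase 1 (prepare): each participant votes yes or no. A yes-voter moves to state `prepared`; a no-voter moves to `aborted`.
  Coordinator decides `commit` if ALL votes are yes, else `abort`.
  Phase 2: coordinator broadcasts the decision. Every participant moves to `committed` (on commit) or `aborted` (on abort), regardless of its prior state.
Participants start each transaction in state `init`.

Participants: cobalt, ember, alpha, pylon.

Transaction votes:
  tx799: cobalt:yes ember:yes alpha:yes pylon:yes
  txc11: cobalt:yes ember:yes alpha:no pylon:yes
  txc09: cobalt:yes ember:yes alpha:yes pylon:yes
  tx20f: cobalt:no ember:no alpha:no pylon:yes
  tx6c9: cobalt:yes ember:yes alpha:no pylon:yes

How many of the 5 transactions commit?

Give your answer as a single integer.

Answer: 2

Derivation:
tx799: all yes -> commit (commits=1)
txc11: no from alpha -> abort (commits=1)
txc09: all yes -> commit (commits=2)
tx20f: no from cobalt, ember, alpha -> abort (commits=2)
tx6c9: no from alpha -> abort (commits=2)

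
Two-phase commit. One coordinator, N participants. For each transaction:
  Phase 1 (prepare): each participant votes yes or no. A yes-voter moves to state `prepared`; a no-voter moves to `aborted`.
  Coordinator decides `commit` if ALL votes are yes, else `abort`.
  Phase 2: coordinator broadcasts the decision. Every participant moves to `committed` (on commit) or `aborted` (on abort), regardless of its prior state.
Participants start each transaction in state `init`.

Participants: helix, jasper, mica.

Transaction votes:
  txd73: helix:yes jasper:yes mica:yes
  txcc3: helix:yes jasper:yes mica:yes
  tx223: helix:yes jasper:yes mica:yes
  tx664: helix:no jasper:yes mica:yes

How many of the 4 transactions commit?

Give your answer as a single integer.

txd73: all yes -> commit (commits=1)
txcc3: all yes -> commit (commits=2)
tx223: all yes -> commit (commits=3)
tx664: no from helix -> abort (commits=3)

Answer: 3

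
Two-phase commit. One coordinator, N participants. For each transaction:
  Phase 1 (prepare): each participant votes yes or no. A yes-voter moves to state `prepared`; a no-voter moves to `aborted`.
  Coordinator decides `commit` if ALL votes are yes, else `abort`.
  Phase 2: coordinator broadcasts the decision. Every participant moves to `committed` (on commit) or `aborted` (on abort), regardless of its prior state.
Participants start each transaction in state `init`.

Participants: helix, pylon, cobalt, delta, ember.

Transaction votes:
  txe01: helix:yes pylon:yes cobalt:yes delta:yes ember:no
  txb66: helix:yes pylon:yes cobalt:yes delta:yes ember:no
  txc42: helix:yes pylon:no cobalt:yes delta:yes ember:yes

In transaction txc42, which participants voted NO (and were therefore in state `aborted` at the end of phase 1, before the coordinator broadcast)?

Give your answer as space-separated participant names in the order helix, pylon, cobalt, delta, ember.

Txn txc42 phase 1: helix yes -> prepared; pylon no -> aborted; cobalt yes -> prepared; delta yes -> prepared; ember yes -> prepared

Answer: pylon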